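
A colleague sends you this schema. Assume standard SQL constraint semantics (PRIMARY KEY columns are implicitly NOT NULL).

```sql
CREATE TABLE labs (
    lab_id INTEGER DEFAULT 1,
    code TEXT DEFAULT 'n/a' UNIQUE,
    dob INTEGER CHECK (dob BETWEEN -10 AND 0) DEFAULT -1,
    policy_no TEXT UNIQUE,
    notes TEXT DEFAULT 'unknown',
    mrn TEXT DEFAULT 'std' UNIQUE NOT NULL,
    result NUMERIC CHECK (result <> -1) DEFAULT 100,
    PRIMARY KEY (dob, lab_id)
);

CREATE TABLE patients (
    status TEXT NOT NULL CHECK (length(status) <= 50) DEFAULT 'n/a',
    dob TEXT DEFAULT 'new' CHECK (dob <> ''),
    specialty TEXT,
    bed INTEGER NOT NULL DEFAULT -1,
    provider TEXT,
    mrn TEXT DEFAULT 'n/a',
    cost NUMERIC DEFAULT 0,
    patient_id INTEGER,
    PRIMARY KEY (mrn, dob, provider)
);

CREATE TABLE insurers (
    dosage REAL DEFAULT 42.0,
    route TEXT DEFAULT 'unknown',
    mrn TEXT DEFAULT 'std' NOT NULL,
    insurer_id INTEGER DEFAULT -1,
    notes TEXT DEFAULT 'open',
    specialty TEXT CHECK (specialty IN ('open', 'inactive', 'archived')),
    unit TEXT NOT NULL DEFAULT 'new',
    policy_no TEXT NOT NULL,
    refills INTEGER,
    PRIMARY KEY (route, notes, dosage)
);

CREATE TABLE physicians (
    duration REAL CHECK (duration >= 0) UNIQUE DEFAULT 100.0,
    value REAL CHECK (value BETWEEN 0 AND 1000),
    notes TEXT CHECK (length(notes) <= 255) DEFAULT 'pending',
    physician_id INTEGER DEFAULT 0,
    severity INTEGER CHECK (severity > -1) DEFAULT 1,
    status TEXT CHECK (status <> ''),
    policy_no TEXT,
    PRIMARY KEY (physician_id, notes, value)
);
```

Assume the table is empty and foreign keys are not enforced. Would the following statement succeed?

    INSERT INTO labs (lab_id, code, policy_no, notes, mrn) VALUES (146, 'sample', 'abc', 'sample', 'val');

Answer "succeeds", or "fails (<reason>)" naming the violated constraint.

succeeds

NOT NULL columns: dob defaults to -1; lab_id is supplied; mrn is supplied.
No constraint is violated.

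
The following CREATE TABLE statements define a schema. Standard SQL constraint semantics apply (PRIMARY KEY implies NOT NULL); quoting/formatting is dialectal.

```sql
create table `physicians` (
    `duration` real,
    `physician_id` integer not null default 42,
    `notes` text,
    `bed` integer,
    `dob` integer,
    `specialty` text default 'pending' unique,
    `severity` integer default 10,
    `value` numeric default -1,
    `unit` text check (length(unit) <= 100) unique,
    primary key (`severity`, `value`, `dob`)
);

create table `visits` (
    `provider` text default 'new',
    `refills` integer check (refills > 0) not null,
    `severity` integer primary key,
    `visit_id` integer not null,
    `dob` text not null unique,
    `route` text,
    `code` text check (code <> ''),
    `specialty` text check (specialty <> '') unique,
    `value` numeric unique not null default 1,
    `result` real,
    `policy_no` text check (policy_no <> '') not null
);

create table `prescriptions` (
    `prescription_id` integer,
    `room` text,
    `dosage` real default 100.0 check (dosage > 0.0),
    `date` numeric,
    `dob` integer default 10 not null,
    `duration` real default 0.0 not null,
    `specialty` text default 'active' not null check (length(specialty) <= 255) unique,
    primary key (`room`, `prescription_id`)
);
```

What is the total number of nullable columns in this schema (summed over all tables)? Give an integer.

12

physicians: 5 nullable (duration, notes, bed, specialty, unit — PK (severity, value, dob) and explicit NOT NULL columns excluded).
visits: 5 nullable (provider, route, code, specialty, result — PK (severity) and explicit NOT NULL columns excluded).
prescriptions: 2 nullable (dosage, date — PK (room, prescription_id) and explicit NOT NULL columns excluded).
Total: 5 + 5 + 2 = 12.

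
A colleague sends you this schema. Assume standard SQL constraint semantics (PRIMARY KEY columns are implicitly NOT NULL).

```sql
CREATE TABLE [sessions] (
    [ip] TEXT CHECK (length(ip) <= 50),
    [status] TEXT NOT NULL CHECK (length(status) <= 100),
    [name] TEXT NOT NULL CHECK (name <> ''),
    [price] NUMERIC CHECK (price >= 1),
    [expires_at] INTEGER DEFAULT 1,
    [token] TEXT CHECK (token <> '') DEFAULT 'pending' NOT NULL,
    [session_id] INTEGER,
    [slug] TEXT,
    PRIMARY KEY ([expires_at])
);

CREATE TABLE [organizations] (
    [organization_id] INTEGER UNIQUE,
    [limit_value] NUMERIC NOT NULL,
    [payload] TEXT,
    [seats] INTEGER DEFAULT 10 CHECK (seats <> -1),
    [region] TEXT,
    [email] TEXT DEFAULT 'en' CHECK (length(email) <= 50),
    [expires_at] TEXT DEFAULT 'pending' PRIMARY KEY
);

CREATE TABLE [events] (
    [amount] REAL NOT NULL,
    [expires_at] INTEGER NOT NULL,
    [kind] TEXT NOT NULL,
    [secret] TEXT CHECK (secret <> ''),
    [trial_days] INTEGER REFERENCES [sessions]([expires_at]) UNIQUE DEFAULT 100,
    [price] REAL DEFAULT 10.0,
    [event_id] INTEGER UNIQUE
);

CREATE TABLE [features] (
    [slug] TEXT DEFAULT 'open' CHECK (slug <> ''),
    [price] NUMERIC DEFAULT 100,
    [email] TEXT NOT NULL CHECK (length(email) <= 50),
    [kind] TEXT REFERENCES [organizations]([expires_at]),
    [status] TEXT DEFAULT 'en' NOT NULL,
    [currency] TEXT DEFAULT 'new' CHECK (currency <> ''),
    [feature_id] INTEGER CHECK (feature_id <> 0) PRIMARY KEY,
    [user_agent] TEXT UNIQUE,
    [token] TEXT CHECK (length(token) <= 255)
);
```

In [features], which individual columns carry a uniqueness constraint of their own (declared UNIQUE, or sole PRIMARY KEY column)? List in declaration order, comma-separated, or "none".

feature_id, user_agent

- slug: no UNIQUE or single-column PK constraint.
- price: no UNIQUE or single-column PK constraint.
- email: no UNIQUE or single-column PK constraint.
- kind: no UNIQUE or single-column PK constraint.
- status: no UNIQUE or single-column PK constraint.
- currency: no UNIQUE or single-column PK constraint.
- feature_id: single-column PRIMARY KEY → unique.
- user_agent: declared UNIQUE → unique.
- token: no UNIQUE or single-column PK constraint.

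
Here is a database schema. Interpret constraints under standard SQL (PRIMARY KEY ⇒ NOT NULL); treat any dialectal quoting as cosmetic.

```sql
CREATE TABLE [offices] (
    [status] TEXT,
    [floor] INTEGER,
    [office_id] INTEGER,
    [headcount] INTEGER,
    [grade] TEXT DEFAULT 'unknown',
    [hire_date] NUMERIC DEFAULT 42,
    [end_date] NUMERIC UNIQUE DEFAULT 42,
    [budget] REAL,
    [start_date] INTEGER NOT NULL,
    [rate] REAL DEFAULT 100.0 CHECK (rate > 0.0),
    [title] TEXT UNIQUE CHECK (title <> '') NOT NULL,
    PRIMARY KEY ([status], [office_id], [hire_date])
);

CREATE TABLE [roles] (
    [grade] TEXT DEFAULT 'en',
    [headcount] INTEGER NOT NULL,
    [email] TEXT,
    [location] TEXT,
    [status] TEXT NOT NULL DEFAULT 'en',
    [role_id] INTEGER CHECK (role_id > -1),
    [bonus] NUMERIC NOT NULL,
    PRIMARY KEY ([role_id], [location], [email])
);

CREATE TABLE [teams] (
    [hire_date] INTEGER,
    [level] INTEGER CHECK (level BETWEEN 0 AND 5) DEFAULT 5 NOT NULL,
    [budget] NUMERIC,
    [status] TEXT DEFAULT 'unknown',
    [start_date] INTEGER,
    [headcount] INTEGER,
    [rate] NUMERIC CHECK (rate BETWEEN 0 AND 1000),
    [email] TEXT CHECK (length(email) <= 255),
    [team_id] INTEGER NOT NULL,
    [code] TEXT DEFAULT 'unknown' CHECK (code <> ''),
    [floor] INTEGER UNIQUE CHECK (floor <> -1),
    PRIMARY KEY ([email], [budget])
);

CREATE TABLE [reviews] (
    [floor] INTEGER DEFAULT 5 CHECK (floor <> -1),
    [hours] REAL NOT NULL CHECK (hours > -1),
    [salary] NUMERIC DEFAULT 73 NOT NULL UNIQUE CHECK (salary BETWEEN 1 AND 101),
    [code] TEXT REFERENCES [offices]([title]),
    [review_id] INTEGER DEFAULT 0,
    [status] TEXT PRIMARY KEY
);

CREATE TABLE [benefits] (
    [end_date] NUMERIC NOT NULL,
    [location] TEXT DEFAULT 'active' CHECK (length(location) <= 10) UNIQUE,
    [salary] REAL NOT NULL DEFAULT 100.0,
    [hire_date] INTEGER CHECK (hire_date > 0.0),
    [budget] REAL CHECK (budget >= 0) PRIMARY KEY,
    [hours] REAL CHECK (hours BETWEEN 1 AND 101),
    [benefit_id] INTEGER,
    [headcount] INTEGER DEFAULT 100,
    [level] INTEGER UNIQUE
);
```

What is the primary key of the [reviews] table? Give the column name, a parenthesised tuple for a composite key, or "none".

status is declared PRIMARY KEY inline on the column.

status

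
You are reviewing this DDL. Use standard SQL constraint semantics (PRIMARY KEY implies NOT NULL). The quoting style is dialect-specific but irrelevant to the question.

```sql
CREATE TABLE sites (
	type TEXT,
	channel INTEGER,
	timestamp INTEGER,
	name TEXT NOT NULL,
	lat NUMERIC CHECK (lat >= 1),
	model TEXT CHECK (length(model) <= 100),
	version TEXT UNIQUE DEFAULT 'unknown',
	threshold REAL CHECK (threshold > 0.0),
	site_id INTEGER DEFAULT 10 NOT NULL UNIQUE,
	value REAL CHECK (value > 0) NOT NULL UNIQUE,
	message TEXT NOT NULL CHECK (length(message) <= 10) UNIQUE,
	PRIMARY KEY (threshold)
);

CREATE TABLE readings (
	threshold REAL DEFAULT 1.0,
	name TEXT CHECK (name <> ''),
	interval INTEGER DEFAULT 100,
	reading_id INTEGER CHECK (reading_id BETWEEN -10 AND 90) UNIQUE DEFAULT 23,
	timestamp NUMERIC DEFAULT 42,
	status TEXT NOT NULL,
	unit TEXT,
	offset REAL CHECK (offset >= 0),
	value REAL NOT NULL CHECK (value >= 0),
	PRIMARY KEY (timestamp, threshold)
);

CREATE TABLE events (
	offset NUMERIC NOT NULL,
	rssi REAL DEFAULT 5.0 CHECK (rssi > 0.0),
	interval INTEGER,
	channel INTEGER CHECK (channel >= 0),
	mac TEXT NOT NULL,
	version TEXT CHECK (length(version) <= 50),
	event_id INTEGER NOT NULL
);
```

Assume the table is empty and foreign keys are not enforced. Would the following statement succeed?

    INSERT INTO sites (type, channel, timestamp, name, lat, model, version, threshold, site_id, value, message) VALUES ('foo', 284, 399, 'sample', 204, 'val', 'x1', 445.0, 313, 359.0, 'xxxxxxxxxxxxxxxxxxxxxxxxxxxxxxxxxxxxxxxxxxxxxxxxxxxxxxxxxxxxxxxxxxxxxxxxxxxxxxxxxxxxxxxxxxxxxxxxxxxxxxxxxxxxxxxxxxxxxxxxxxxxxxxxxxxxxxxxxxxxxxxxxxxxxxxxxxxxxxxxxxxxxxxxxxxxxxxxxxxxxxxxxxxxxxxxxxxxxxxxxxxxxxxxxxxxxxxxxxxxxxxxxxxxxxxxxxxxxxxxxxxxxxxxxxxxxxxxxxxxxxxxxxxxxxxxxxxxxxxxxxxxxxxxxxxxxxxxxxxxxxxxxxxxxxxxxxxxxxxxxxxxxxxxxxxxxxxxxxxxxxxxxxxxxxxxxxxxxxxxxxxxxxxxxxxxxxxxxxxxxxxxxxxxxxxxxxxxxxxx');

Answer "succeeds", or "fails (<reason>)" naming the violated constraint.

fails (CHECK on message)

The value 'xxxxxxxxxxxxxxxxxxxxxxxxxxxxxxxxxxxxxxxxxxxxxxxxxxxxxxxxxxxxxxxxxxxxxxxxxxxxxxxxxxxxxxxxxxxxxxxxxxxxxxxxxxxxxxxxxxxxxxxxxxxxxxxxxxxxxxxxxxxxxxxxxxxxxxxxxxxxxxxxxxxxxxxxxxxxxxxxxxxxxxxxxxxxxxxxxxxxxxxxxxxxxxxxxxxxxxxxxxxxxxxxxxxxxxxxxxxxxxxxxxxxxxxxxxxxxxxxxxxxxxxxxxxxxxxxxxxxxxxxxxxxxxxxxxxxxxxxxxxxxxxxxxxxxxxxxxxxxxxxxxxxxxxxxxxxxxxxxxxxxxxxxxxxxxxxxxxxxxxxxxxxxxxxxxxxxxxxxxxxxxxxxxxxxxxxxxxxxxxx' for message violates CHECK (length(message) <= 10).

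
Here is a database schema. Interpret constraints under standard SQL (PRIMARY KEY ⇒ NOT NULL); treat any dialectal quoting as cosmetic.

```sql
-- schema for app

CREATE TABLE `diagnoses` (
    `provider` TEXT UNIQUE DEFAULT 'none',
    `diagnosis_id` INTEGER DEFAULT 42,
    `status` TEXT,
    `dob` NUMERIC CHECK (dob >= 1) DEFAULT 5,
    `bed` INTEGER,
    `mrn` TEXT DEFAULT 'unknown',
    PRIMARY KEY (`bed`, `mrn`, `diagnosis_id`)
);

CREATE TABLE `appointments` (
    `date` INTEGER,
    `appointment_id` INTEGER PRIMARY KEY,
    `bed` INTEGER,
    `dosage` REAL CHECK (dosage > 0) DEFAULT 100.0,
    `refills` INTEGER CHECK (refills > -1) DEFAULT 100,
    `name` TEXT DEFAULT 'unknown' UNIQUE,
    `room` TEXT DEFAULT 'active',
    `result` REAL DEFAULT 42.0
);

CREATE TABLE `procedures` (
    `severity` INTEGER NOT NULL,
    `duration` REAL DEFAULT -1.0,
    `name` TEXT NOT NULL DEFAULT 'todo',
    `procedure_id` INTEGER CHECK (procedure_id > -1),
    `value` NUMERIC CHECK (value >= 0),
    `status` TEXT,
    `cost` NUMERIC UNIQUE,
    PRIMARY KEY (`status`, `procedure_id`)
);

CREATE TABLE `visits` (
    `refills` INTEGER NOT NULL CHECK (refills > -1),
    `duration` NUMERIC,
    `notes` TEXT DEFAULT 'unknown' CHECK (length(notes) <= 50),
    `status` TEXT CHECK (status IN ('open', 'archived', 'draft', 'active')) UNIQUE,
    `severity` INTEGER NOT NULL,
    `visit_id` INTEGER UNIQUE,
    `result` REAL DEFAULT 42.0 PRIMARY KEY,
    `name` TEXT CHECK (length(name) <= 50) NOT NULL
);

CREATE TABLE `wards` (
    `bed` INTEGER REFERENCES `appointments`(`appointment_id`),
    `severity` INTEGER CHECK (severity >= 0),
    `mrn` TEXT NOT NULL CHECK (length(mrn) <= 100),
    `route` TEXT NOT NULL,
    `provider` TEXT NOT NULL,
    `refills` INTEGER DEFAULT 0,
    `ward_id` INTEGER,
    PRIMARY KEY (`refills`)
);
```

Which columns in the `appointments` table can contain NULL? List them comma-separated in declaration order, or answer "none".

- date: no NOT NULL constraint applies → nullable.
- appointment_id: part of the PRIMARY KEY, which implies NOT NULL → not nullable.
- bed: no NOT NULL constraint applies → nullable.
- dosage: CHECK does not forbid NULL (a CHECK constraint passes when its expression is NULL) → nullable.
- refills: CHECK does not forbid NULL (a CHECK constraint passes when its expression is NULL) → nullable.
- name: UNIQUE does not imply NOT NULL → nullable.
- room: DEFAULT only fills an omitted column; an explicit NULL is still allowed → nullable.
- result: DEFAULT only fills an omitted column; an explicit NULL is still allowed → nullable.

date, bed, dosage, refills, name, room, result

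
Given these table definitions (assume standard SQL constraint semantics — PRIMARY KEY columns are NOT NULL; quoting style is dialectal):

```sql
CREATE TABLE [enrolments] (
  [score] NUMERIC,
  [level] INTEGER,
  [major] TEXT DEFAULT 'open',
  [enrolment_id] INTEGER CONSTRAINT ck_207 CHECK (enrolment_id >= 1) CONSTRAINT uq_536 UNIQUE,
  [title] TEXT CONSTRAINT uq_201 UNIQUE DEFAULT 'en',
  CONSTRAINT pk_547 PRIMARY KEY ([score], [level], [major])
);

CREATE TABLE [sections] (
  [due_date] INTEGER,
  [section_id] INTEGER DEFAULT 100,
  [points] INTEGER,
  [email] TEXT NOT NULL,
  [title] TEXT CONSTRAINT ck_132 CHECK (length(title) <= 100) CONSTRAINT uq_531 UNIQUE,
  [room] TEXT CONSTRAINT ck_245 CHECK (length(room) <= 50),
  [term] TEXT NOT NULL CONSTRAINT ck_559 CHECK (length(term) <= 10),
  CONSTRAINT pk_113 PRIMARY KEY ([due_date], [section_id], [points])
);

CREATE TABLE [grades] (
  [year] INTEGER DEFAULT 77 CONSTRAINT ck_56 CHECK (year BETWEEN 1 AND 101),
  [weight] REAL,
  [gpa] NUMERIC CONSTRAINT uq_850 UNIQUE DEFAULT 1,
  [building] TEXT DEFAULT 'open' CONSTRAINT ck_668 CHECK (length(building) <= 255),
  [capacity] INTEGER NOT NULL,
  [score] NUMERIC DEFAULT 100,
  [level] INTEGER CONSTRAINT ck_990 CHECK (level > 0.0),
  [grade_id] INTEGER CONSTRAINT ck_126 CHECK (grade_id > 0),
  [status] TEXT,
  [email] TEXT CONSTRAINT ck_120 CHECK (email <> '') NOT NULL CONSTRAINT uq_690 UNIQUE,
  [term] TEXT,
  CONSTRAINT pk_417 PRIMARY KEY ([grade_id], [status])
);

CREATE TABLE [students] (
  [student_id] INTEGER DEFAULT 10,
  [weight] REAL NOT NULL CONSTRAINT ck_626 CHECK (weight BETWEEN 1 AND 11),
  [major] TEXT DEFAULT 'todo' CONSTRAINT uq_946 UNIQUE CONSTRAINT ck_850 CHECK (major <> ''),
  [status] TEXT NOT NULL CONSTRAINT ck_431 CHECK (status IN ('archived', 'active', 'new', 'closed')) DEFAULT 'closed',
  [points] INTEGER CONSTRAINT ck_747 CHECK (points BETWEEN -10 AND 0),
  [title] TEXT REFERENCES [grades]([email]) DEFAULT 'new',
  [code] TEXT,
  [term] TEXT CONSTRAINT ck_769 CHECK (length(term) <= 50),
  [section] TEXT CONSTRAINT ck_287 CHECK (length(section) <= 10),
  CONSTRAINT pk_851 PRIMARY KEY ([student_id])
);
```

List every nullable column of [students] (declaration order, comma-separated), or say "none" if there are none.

- student_id: part of the PRIMARY KEY, which implies NOT NULL → not nullable.
- weight: declared NOT NULL → not nullable.
- major: CHECK does not forbid NULL (a CHECK constraint passes when its expression is NULL) → nullable.
- status: declared NOT NULL → not nullable.
- points: CHECK does not forbid NULL (a CHECK constraint passes when its expression is NULL) → nullable.
- title: a foreign key column may be NULL unless separately constrained → nullable.
- code: no NOT NULL constraint applies → nullable.
- term: CHECK does not forbid NULL (a CHECK constraint passes when its expression is NULL) → nullable.
- section: CHECK does not forbid NULL (a CHECK constraint passes when its expression is NULL) → nullable.

major, points, title, code, term, section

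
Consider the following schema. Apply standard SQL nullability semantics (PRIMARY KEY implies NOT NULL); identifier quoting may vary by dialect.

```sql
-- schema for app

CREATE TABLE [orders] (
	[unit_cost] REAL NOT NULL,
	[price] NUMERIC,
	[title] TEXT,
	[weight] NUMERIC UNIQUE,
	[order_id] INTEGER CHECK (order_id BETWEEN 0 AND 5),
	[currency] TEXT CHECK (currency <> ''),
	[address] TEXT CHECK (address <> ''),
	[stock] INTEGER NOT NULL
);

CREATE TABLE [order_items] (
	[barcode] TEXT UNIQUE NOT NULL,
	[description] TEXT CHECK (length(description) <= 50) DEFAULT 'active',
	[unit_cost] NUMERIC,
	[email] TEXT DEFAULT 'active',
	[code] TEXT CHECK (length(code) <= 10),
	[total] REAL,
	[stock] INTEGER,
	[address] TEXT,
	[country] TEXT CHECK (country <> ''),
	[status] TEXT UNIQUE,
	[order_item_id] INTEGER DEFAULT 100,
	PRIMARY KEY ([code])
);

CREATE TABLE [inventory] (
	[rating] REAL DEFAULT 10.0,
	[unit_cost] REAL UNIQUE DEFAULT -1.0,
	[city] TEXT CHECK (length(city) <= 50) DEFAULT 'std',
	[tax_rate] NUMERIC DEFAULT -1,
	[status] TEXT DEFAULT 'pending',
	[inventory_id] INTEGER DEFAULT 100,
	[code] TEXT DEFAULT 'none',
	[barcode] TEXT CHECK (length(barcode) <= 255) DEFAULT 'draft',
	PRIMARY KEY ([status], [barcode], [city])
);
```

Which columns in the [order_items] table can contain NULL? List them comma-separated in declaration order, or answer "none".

- barcode: declared NOT NULL → not nullable.
- description: CHECK does not forbid NULL (a CHECK constraint passes when its expression is NULL) → nullable.
- unit_cost: no NOT NULL constraint applies → nullable.
- email: DEFAULT only fills an omitted column; an explicit NULL is still allowed → nullable.
- code: part of the PRIMARY KEY, which implies NOT NULL → not nullable.
- total: no NOT NULL constraint applies → nullable.
- stock: no NOT NULL constraint applies → nullable.
- address: no NOT NULL constraint applies → nullable.
- country: CHECK does not forbid NULL (a CHECK constraint passes when its expression is NULL) → nullable.
- status: UNIQUE does not imply NOT NULL → nullable.
- order_item_id: DEFAULT only fills an omitted column; an explicit NULL is still allowed → nullable.

description, unit_cost, email, total, stock, address, country, status, order_item_id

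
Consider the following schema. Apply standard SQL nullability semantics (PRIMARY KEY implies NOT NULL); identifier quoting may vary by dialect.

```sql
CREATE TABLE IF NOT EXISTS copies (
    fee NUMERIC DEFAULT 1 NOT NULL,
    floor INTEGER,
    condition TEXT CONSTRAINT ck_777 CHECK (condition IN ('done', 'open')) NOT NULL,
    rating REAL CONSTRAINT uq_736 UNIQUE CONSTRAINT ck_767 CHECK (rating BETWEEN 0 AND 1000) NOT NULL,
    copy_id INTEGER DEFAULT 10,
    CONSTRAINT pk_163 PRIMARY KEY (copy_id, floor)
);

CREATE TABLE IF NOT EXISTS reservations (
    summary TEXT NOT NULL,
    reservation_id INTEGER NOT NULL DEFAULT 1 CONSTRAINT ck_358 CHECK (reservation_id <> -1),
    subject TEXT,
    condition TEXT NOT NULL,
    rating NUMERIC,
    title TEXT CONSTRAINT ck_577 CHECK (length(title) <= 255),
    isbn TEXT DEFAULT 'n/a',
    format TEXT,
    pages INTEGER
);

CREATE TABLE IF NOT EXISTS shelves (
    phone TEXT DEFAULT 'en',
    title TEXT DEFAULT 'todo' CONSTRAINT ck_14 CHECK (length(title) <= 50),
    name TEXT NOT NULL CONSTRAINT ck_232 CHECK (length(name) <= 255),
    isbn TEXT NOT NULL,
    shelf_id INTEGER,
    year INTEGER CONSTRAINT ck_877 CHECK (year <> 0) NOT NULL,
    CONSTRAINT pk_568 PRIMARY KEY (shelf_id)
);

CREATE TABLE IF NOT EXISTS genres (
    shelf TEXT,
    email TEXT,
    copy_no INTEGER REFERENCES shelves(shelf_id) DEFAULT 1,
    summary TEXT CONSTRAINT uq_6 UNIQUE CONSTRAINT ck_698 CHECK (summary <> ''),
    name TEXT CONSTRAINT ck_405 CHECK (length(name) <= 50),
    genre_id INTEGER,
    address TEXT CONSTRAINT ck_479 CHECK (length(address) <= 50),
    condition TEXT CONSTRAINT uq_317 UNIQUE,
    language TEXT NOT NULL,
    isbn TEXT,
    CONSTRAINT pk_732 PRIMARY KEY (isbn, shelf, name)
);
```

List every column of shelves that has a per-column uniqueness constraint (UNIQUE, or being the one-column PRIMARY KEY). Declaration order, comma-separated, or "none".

shelf_id

- phone: no UNIQUE or single-column PK constraint.
- title: no UNIQUE or single-column PK constraint.
- name: no UNIQUE or single-column PK constraint.
- isbn: no UNIQUE or single-column PK constraint.
- shelf_id: single-column PRIMARY KEY → unique.
- year: no UNIQUE or single-column PK constraint.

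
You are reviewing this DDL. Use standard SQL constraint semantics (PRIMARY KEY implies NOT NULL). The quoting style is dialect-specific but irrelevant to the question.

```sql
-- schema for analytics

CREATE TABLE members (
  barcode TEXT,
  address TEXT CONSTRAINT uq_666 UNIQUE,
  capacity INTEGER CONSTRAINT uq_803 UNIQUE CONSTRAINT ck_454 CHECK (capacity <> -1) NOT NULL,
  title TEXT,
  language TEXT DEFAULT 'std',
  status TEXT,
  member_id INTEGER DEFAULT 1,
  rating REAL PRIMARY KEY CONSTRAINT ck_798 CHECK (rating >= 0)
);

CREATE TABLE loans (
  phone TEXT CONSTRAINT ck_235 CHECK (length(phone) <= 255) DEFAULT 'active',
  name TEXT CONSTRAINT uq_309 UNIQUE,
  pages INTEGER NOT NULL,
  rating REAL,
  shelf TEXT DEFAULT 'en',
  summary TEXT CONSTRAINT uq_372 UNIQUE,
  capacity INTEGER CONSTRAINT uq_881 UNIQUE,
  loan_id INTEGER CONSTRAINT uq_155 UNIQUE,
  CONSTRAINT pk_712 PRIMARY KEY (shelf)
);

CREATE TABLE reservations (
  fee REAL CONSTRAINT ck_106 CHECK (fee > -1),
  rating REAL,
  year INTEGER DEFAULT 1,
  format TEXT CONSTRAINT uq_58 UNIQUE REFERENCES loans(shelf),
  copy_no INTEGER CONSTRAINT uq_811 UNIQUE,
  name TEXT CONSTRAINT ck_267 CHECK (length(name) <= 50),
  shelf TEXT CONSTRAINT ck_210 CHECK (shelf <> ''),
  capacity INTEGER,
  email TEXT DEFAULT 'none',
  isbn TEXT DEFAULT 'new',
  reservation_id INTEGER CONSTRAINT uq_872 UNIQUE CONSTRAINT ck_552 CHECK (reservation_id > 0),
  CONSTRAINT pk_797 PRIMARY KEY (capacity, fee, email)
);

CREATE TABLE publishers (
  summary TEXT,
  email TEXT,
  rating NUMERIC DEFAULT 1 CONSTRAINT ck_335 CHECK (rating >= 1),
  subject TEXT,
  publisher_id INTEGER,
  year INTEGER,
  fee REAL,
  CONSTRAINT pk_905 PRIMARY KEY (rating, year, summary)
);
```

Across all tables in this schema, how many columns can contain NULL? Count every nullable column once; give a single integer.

24

members: 6 nullable (barcode, address, title, language, status, member_id — PK (rating) and explicit NOT NULL columns excluded).
loans: 6 nullable (phone, name, rating, summary, capacity, loan_id — PK (shelf) and explicit NOT NULL columns excluded).
reservations: 8 nullable (rating, year, format, copy_no, name, shelf, isbn, reservation_id — PK (capacity, fee, email) and explicit NOT NULL columns excluded).
publishers: 4 nullable (email, subject, publisher_id, fee — PK (rating, year, summary) and explicit NOT NULL columns excluded).
Total: 6 + 6 + 8 + 4 = 24.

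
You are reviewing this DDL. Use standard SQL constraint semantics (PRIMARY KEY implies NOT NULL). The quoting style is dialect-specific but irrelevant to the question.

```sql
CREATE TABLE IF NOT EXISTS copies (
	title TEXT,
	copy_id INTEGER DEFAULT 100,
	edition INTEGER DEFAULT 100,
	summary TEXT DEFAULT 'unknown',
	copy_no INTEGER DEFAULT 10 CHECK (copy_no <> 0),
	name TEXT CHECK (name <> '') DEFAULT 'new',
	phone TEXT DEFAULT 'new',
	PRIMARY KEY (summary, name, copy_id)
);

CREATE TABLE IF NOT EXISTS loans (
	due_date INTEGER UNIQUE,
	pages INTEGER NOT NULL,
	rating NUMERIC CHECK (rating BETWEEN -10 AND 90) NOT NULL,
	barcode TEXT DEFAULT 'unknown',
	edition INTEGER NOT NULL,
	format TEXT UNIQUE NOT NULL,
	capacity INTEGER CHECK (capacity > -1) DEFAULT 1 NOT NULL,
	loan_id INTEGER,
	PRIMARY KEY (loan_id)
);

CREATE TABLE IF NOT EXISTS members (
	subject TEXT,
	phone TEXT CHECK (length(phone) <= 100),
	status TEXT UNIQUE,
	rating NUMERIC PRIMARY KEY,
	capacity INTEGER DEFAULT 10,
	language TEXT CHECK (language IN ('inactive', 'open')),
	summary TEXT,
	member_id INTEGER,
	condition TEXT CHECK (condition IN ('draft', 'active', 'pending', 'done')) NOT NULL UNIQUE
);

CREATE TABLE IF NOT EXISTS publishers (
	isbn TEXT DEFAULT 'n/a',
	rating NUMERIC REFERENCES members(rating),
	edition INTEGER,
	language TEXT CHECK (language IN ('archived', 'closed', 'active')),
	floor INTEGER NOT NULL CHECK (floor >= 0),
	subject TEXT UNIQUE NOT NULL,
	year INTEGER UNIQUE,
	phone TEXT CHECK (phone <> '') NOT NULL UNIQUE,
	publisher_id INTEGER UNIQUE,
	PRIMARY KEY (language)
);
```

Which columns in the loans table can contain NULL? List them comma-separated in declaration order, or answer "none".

- due_date: UNIQUE does not imply NOT NULL → nullable.
- pages: declared NOT NULL → not nullable.
- rating: declared NOT NULL → not nullable.
- barcode: DEFAULT only fills an omitted column; an explicit NULL is still allowed → nullable.
- edition: declared NOT NULL → not nullable.
- format: declared NOT NULL → not nullable.
- capacity: declared NOT NULL → not nullable.
- loan_id: part of the PRIMARY KEY, which implies NOT NULL → not nullable.

due_date, barcode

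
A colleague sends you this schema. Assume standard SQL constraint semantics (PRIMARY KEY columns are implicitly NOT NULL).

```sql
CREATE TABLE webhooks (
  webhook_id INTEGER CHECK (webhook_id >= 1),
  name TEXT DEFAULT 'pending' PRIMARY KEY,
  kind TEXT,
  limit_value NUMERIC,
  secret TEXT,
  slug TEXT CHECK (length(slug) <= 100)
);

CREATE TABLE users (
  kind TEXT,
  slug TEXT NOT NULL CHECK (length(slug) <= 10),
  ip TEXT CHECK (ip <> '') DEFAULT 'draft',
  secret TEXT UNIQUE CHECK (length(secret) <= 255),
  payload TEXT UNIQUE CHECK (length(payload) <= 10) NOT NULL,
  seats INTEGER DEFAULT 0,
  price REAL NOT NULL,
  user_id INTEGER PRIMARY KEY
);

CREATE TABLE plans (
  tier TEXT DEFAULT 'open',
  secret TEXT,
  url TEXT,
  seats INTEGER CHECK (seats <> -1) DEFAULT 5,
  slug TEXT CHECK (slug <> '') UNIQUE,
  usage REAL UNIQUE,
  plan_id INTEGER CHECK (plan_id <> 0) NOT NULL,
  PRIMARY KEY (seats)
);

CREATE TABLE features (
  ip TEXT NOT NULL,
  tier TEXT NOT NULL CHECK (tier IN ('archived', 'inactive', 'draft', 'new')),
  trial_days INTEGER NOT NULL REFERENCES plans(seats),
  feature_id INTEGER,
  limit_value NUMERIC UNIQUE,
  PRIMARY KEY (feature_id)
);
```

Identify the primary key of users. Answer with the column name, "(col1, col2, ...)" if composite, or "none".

user_id is declared PRIMARY KEY inline on the column.

user_id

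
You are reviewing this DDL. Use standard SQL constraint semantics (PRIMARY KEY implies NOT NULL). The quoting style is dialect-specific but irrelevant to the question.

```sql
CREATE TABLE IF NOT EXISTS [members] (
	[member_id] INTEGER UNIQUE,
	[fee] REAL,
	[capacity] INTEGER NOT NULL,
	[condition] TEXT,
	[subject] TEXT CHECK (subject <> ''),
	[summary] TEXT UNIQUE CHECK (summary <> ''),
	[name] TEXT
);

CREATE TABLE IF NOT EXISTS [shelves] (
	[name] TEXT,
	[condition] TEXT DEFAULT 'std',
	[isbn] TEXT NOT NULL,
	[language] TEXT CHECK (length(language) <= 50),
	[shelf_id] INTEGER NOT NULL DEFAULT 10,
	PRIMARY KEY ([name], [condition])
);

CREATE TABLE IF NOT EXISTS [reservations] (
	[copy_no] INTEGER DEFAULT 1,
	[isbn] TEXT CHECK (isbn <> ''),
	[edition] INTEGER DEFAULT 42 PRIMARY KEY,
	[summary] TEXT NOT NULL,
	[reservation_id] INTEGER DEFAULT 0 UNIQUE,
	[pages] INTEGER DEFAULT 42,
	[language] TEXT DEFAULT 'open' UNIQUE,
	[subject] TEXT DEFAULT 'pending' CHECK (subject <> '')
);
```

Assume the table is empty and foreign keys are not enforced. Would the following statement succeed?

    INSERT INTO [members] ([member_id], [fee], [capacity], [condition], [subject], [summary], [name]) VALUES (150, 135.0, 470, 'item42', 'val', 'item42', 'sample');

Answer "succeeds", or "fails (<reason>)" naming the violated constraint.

succeeds

NOT NULL columns: capacity is supplied.
CHECK constraints: 'val' satisfies (subject <> ''); 'item42' satisfies (summary <> '').
No constraint is violated.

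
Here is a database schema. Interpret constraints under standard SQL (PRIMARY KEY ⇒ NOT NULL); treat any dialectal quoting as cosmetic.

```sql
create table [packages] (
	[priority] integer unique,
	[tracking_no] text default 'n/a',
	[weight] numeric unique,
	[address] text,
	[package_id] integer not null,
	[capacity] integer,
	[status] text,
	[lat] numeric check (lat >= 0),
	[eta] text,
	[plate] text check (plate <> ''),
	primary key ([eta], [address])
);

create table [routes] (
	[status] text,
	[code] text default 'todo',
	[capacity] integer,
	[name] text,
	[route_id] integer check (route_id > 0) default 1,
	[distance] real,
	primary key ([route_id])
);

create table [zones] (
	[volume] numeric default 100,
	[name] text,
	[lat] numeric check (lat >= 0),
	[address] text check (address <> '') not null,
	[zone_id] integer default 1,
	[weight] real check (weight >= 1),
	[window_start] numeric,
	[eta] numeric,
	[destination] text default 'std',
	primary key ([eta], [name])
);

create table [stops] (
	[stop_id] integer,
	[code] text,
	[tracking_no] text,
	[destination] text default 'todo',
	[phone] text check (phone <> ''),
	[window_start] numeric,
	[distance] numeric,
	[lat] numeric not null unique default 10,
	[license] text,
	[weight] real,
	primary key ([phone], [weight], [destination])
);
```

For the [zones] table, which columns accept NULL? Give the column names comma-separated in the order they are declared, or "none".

volume, lat, zone_id, weight, window_start, destination

- volume: DEFAULT only fills an omitted column; an explicit NULL is still allowed → nullable.
- name: part of the PRIMARY KEY, which implies NOT NULL → not nullable.
- lat: CHECK does not forbid NULL (a CHECK constraint passes when its expression is NULL) → nullable.
- address: declared NOT NULL → not nullable.
- zone_id: DEFAULT only fills an omitted column; an explicit NULL is still allowed → nullable.
- weight: CHECK does not forbid NULL (a CHECK constraint passes when its expression is NULL) → nullable.
- window_start: no NOT NULL constraint applies → nullable.
- eta: part of the PRIMARY KEY, which implies NOT NULL → not nullable.
- destination: DEFAULT only fills an omitted column; an explicit NULL is still allowed → nullable.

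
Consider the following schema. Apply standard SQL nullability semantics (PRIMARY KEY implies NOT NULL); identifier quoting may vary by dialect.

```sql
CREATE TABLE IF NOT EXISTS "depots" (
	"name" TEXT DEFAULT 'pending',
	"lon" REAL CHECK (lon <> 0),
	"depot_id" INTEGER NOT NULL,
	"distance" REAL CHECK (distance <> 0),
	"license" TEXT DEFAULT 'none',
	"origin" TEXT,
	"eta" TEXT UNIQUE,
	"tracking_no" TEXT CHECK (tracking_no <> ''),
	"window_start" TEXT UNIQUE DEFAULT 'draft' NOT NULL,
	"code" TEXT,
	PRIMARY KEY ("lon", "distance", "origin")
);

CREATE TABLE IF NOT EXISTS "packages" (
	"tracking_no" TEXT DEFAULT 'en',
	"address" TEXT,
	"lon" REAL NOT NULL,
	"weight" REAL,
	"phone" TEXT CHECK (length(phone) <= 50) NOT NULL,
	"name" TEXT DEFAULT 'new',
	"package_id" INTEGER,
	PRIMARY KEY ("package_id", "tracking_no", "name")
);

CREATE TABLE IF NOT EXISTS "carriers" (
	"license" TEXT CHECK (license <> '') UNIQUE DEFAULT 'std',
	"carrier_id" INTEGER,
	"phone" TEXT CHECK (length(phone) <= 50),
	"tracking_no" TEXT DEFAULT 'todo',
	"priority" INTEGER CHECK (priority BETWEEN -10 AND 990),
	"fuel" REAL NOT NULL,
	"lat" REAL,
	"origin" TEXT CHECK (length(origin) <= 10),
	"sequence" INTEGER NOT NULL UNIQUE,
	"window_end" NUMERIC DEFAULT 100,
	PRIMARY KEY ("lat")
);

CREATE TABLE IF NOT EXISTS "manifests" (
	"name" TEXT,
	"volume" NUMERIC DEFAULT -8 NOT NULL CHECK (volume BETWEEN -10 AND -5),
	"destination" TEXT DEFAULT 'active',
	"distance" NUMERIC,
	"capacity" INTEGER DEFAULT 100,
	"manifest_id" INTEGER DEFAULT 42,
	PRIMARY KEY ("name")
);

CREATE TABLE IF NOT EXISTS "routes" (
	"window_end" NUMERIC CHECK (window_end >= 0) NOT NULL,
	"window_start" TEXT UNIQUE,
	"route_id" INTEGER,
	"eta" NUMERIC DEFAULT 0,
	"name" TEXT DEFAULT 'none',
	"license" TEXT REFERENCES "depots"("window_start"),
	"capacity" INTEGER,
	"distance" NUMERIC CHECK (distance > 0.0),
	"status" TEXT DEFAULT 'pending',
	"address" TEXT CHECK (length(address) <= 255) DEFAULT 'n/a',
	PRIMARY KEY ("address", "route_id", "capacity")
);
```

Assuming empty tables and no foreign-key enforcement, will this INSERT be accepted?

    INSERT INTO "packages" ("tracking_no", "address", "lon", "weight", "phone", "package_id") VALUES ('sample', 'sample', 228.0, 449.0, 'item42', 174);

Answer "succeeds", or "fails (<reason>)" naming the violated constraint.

succeeds

NOT NULL columns: lon is supplied; name defaults to 'new'; package_id is supplied; phone is supplied; tracking_no is supplied.
CHECK constraints: 'item42' satisfies (length(phone) <= 50).
No constraint is violated.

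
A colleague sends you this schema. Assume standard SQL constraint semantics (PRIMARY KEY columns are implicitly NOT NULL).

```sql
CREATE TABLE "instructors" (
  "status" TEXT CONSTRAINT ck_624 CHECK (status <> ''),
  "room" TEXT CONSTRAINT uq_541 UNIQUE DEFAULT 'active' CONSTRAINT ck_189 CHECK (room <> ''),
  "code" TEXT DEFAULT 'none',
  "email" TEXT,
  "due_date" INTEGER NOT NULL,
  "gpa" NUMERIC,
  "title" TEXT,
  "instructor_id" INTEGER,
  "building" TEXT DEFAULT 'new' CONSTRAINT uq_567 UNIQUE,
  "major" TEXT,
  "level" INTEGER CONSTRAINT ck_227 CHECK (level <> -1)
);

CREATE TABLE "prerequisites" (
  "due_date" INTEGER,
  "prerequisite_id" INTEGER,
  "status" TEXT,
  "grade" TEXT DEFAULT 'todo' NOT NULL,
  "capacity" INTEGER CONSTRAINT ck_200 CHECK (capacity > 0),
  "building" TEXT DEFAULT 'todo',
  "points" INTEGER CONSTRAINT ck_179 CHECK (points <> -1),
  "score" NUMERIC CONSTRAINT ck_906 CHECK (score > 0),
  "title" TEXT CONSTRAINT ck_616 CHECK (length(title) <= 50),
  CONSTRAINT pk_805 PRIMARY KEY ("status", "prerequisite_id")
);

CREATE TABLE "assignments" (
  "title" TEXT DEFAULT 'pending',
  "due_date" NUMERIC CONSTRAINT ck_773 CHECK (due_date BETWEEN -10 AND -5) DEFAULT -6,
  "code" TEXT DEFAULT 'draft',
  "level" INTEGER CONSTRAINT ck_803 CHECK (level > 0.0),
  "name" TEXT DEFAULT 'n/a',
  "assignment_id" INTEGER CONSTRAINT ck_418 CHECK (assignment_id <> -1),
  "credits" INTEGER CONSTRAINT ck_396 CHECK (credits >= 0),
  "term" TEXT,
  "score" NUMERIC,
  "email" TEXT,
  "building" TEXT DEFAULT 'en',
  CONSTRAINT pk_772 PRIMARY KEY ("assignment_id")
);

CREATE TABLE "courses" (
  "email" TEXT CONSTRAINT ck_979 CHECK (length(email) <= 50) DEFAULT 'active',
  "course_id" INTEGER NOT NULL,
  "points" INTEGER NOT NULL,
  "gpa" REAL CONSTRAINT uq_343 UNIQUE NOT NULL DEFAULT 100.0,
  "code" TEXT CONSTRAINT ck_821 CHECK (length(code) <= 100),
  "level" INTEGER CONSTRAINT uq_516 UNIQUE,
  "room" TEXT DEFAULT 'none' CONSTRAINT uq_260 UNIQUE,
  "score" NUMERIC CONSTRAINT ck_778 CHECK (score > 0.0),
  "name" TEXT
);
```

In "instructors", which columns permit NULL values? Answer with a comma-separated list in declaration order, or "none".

- status: CHECK does not forbid NULL (a CHECK constraint passes when its expression is NULL) → nullable.
- room: CHECK does not forbid NULL (a CHECK constraint passes when its expression is NULL) → nullable.
- code: DEFAULT only fills an omitted column; an explicit NULL is still allowed → nullable.
- email: no NOT NULL constraint applies → nullable.
- due_date: declared NOT NULL → not nullable.
- gpa: no NOT NULL constraint applies → nullable.
- title: no NOT NULL constraint applies → nullable.
- instructor_id: no NOT NULL constraint applies → nullable.
- building: UNIQUE does not imply NOT NULL → nullable.
- major: no NOT NULL constraint applies → nullable.
- level: CHECK does not forbid NULL (a CHECK constraint passes when its expression is NULL) → nullable.

status, room, code, email, gpa, title, instructor_id, building, major, level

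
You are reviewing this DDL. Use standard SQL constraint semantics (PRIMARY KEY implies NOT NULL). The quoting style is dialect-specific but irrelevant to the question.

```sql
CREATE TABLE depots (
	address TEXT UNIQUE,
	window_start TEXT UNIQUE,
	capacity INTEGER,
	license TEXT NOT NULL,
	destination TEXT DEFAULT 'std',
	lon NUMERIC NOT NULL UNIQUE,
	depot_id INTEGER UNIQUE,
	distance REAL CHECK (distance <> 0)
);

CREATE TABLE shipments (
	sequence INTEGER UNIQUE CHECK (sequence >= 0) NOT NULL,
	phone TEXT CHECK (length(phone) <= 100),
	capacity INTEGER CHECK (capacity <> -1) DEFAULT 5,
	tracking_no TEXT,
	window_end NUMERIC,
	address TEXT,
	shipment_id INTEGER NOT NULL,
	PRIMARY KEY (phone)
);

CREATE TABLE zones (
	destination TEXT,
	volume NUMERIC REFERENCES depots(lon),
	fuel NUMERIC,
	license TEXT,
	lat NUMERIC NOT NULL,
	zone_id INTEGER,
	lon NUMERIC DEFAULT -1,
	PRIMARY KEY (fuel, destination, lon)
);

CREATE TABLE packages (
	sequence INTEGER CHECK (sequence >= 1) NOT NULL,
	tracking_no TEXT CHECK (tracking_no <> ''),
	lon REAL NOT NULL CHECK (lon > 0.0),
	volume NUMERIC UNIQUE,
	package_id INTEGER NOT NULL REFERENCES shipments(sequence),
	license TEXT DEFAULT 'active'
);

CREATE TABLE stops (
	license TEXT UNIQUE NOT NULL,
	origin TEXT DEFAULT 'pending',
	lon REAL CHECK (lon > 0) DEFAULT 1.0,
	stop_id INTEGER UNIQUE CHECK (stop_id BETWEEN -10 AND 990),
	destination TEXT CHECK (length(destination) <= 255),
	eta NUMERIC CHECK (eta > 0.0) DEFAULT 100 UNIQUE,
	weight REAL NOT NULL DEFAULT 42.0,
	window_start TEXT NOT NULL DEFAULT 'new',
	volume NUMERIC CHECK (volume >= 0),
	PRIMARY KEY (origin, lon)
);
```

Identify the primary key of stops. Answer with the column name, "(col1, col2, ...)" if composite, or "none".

(origin, lon)

A table-level PRIMARY KEY clause names 2 columns: origin, lon.
This is a composite key — the combination is unique, not each column individually.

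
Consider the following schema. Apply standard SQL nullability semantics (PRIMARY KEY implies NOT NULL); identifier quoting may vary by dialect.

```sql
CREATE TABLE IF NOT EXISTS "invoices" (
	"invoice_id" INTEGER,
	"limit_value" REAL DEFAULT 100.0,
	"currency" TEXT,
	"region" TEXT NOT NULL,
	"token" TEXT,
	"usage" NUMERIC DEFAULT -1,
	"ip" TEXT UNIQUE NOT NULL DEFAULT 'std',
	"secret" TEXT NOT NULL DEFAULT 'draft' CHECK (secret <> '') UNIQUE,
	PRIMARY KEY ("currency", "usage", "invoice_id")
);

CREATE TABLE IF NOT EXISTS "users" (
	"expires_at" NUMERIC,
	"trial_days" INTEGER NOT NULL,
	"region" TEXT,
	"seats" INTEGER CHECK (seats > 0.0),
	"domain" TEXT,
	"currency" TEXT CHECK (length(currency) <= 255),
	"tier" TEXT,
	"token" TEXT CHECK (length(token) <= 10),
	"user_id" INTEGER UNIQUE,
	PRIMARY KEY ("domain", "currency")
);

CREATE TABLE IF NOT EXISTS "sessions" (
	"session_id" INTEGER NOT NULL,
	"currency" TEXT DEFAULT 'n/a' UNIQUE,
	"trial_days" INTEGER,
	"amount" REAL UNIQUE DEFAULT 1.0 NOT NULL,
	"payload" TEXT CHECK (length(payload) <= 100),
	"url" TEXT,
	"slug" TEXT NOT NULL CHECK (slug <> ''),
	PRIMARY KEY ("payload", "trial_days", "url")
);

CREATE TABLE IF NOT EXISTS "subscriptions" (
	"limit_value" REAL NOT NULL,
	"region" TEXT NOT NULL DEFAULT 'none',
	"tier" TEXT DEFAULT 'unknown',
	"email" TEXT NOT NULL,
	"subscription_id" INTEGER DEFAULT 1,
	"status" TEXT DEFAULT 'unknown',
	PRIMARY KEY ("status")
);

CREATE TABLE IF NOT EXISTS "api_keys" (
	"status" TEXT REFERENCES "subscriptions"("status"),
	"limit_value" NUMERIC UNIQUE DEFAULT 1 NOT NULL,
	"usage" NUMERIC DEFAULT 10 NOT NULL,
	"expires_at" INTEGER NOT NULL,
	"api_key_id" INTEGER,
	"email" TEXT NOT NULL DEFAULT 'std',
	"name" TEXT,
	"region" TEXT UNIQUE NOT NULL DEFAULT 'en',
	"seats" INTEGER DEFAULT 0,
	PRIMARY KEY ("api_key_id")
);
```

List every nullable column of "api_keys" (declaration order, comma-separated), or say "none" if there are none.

status, name, seats

- status: a foreign key column may be NULL unless separately constrained → nullable.
- limit_value: declared NOT NULL → not nullable.
- usage: declared NOT NULL → not nullable.
- expires_at: declared NOT NULL → not nullable.
- api_key_id: part of the PRIMARY KEY, which implies NOT NULL → not nullable.
- email: declared NOT NULL → not nullable.
- name: no NOT NULL constraint applies → nullable.
- region: declared NOT NULL → not nullable.
- seats: DEFAULT only fills an omitted column; an explicit NULL is still allowed → nullable.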